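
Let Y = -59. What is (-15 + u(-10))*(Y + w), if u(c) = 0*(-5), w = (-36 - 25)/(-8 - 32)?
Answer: 6897/8 ≈ 862.13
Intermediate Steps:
w = 61/40 (w = -61/(-40) = -61*(-1/40) = 61/40 ≈ 1.5250)
u(c) = 0
(-15 + u(-10))*(Y + w) = (-15 + 0)*(-59 + 61/40) = -15*(-2299/40) = 6897/8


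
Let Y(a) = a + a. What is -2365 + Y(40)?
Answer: -2285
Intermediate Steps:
Y(a) = 2*a
-2365 + Y(40) = -2365 + 2*40 = -2365 + 80 = -2285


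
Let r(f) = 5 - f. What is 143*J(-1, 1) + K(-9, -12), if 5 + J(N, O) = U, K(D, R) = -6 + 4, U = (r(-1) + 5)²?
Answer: 16586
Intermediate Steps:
U = 121 (U = ((5 - 1*(-1)) + 5)² = ((5 + 1) + 5)² = (6 + 5)² = 11² = 121)
K(D, R) = -2
J(N, O) = 116 (J(N, O) = -5 + 121 = 116)
143*J(-1, 1) + K(-9, -12) = 143*116 - 2 = 16588 - 2 = 16586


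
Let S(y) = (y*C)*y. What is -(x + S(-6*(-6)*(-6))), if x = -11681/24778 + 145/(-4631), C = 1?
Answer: -5353574518687/114746918 ≈ -46656.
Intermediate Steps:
S(y) = y² (S(y) = (y*1)*y = y*y = y²)
x = -57687521/114746918 (x = -11681*1/24778 + 145*(-1/4631) = -11681/24778 - 145/4631 = -57687521/114746918 ≈ -0.50274)
-(x + S(-6*(-6)*(-6))) = -(-57687521/114746918 + (-6*(-6)*(-6))²) = -(-57687521/114746918 + (36*(-6))²) = -(-57687521/114746918 + (-216)²) = -(-57687521/114746918 + 46656) = -1*5353574518687/114746918 = -5353574518687/114746918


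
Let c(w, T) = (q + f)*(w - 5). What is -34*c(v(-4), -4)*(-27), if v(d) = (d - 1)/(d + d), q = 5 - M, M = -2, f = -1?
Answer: -48195/2 ≈ -24098.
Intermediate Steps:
q = 7 (q = 5 - 1*(-2) = 5 + 2 = 7)
v(d) = (-1 + d)/(2*d) (v(d) = (-1 + d)/((2*d)) = (-1 + d)*(1/(2*d)) = (-1 + d)/(2*d))
c(w, T) = -30 + 6*w (c(w, T) = (7 - 1)*(w - 5) = 6*(-5 + w) = -30 + 6*w)
-34*c(v(-4), -4)*(-27) = -34*(-30 + 6*((1/2)*(-1 - 4)/(-4)))*(-27) = -34*(-30 + 6*((1/2)*(-1/4)*(-5)))*(-27) = -34*(-30 + 6*(5/8))*(-27) = -34*(-30 + 15/4)*(-27) = -34*(-105/4)*(-27) = (1785/2)*(-27) = -48195/2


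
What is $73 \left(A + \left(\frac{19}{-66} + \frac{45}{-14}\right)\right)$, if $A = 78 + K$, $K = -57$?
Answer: $\frac{295066}{231} \approx 1277.3$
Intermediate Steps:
$A = 21$ ($A = 78 - 57 = 21$)
$73 \left(A + \left(\frac{19}{-66} + \frac{45}{-14}\right)\right) = 73 \left(21 + \left(\frac{19}{-66} + \frac{45}{-14}\right)\right) = 73 \left(21 + \left(19 \left(- \frac{1}{66}\right) + 45 \left(- \frac{1}{14}\right)\right)\right) = 73 \left(21 - \frac{809}{231}\right) = 73 \cdot \frac{4042}{231} = \frac{295066}{231}$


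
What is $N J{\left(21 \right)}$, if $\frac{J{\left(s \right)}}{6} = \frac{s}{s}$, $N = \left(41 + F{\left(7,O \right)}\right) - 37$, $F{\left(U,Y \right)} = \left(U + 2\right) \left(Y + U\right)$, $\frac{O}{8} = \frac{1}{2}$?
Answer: $618$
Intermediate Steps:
$O = 4$ ($O = \frac{8}{2} = 8 \cdot \frac{1}{2} = 4$)
$F{\left(U,Y \right)} = \left(2 + U\right) \left(U + Y\right)$
$N = 103$ ($N = \left(41 + \left(7^{2} + 2 \cdot 7 + 2 \cdot 4 + 7 \cdot 4\right)\right) - 37 = \left(41 + \left(49 + 14 + 8 + 28\right)\right) - 37 = \left(41 + 99\right) - 37 = 140 - 37 = 103$)
$J{\left(s \right)} = 6$ ($J{\left(s \right)} = 6 \frac{s}{s} = 6 \cdot 1 = 6$)
$N J{\left(21 \right)} = 103 \cdot 6 = 618$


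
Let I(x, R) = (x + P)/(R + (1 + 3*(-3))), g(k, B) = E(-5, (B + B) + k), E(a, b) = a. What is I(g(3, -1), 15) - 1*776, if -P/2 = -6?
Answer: -775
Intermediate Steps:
g(k, B) = -5
P = 12 (P = -2*(-6) = 12)
I(x, R) = (12 + x)/(-8 + R) (I(x, R) = (x + 12)/(R + (1 + 3*(-3))) = (12 + x)/(R + (1 - 9)) = (12 + x)/(R - 8) = (12 + x)/(-8 + R))
I(g(3, -1), 15) - 1*776 = (12 - 5)/(-8 + 15) - 1*776 = 7/7 - 776 = (⅐)*7 - 776 = 1 - 776 = -775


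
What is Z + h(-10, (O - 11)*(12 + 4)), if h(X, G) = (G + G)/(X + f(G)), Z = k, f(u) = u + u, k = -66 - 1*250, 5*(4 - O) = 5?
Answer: -41900/133 ≈ -315.04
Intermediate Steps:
O = 3 (O = 4 - ⅕*5 = 4 - 1 = 3)
k = -316 (k = -66 - 250 = -316)
f(u) = 2*u
Z = -316
h(X, G) = 2*G/(X + 2*G) (h(X, G) = (G + G)/(X + 2*G) = (2*G)/(X + 2*G) = 2*G/(X + 2*G))
Z + h(-10, (O - 11)*(12 + 4)) = -316 + 2*((3 - 11)*(12 + 4))/(-10 + 2*((3 - 11)*(12 + 4))) = -316 + 2*(-8*16)/(-10 + 2*(-8*16)) = -316 + 2*(-128)/(-10 + 2*(-128)) = -316 + 2*(-128)/(-10 - 256) = -316 + 2*(-128)/(-266) = -316 + 2*(-128)*(-1/266) = -316 + 128/133 = -41900/133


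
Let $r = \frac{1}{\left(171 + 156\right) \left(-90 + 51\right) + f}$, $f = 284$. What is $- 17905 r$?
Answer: $\frac{17905}{12469} \approx 1.436$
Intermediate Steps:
$r = - \frac{1}{12469}$ ($r = \frac{1}{\left(171 + 156\right) \left(-90 + 51\right) + 284} = \frac{1}{327 \left(-39\right) + 284} = \frac{1}{-12753 + 284} = \frac{1}{-12469} = - \frac{1}{12469} \approx -8.0199 \cdot 10^{-5}$)
$- 17905 r = \left(-17905\right) \left(- \frac{1}{12469}\right) = \frac{17905}{12469}$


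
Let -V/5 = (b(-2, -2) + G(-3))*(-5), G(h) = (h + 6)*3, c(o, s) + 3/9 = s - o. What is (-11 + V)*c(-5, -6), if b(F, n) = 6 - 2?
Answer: -1256/3 ≈ -418.67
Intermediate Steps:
b(F, n) = 4
c(o, s) = -⅓ + s - o (c(o, s) = -⅓ + (s - o) = -⅓ + s - o)
G(h) = 18 + 3*h (G(h) = (6 + h)*3 = 18 + 3*h)
V = 325 (V = -5*(4 + (18 + 3*(-3)))*(-5) = -5*(4 + (18 - 9))*(-5) = -5*(4 + 9)*(-5) = -65*(-5) = -5*(-65) = 325)
(-11 + V)*c(-5, -6) = (-11 + 325)*(-⅓ - 6 - 1*(-5)) = 314*(-⅓ - 6 + 5) = 314*(-4/3) = -1256/3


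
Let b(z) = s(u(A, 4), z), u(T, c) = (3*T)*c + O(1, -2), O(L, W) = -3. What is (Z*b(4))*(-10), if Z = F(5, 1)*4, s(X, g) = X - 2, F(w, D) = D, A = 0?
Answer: 200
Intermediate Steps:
u(T, c) = -3 + 3*T*c (u(T, c) = (3*T)*c - 3 = 3*T*c - 3 = -3 + 3*T*c)
s(X, g) = -2 + X
b(z) = -5 (b(z) = -2 + (-3 + 3*0*4) = -2 + (-3 + 0) = -2 - 3 = -5)
Z = 4 (Z = 1*4 = 4)
(Z*b(4))*(-10) = (4*(-5))*(-10) = -20*(-10) = 200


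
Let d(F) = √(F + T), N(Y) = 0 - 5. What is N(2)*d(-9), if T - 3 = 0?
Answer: -5*I*√6 ≈ -12.247*I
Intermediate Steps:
T = 3 (T = 3 + 0 = 3)
N(Y) = -5
d(F) = √(3 + F) (d(F) = √(F + 3) = √(3 + F))
N(2)*d(-9) = -5*√(3 - 9) = -5*I*√6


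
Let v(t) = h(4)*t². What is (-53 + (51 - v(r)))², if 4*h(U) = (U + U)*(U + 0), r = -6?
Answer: 84100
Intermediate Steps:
h(U) = U²/2 (h(U) = ((U + U)*(U + 0))/4 = ((2*U)*U)/4 = (2*U²)/4 = U²/2)
v(t) = 8*t² (v(t) = ((½)*4²)*t² = ((½)*16)*t² = 8*t²)
(-53 + (51 - v(r)))² = (-53 + (51 - 8*(-6)²))² = (-53 + (51 - 8*36))² = (-53 + (51 - 1*288))² = (-53 + (51 - 288))² = (-53 - 237)² = (-290)² = 84100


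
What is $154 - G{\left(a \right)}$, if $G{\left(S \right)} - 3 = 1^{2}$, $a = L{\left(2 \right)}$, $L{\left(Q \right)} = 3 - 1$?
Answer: $150$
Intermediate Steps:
$L{\left(Q \right)} = 2$ ($L{\left(Q \right)} = 3 - 1 = 2$)
$a = 2$
$G{\left(S \right)} = 4$ ($G{\left(S \right)} = 3 + 1^{2} = 3 + 1 = 4$)
$154 - G{\left(a \right)} = 154 - 4 = 150$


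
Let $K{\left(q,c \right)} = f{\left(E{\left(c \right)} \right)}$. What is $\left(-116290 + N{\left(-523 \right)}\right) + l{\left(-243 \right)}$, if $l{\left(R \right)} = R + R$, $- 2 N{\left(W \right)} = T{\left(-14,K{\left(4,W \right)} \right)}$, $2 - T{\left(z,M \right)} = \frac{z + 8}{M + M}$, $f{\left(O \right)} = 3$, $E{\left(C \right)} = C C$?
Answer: $- \frac{233555}{2} \approx -1.1678 \cdot 10^{5}$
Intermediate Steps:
$E{\left(C \right)} = C^{2}$
$K{\left(q,c \right)} = 3$
$T{\left(z,M \right)} = 2 - \frac{8 + z}{2 M}$ ($T{\left(z,M \right)} = 2 - \frac{z + 8}{M + M} = 2 - \frac{8 + z}{2 M}$)
$N{\left(W \right)} = - \frac{3}{2}$ ($N{\left(W \right)} = - \frac{\frac{1}{2} \cdot \frac{1}{3} \left(-8 - -14 + 4 \cdot 3\right)}{2} = - \frac{\frac{1}{2} \cdot \frac{1}{3} \left(-8 + 14 + 12\right)}{2} = - \frac{\frac{1}{2} \cdot \frac{1}{3} \cdot 18}{2} = \left(- \frac{1}{2}\right) 3 = - \frac{3}{2}$)
$l{\left(R \right)} = 2 R$
$\left(-116290 + N{\left(-523 \right)}\right) + l{\left(-243 \right)} = \left(-116290 - \frac{3}{2}\right) + 2 \left(-243\right) = - \frac{232583}{2} - 486 = - \frac{233555}{2}$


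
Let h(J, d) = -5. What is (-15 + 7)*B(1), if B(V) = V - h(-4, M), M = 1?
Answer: -48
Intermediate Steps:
B(V) = 5 + V (B(V) = V - 1*(-5) = V + 5 = 5 + V)
(-15 + 7)*B(1) = (-15 + 7)*(5 + 1) = -8*6 = -48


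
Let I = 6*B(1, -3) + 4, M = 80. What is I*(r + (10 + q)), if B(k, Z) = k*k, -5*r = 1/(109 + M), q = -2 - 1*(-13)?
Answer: 39688/189 ≈ 209.99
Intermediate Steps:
q = 11 (q = -2 + 13 = 11)
r = -1/945 (r = -1/(5*(109 + 80)) = -⅕/189 = -⅕*1/189 = -1/945 ≈ -0.0010582)
B(k, Z) = k²
I = 10 (I = 6*1² + 4 = 6*1 + 4 = 6 + 4 = 10)
I*(r + (10 + q)) = 10*(-1/945 + (10 + 11)) = 10*(-1/945 + 21) = 10*(19844/945) = 39688/189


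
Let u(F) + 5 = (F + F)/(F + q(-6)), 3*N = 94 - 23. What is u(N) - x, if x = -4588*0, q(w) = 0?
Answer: -3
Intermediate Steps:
N = 71/3 (N = (94 - 23)/3 = (⅓)*71 = 71/3 ≈ 23.667)
u(F) = -3 (u(F) = -5 + (F + F)/(F + 0) = -5 + (2*F)/F = -5 + 2 = -3)
x = 0
u(N) - x = -3 - 1*0 = -3 + 0 = -3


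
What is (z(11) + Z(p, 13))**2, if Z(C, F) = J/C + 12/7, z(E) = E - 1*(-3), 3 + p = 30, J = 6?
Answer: 1008016/3969 ≈ 253.97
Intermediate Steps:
p = 27 (p = -3 + 30 = 27)
z(E) = 3 + E (z(E) = E + 3 = 3 + E)
Z(C, F) = 12/7 + 6/C (Z(C, F) = 6/C + 12/7 = 12/7 + 6/C)
(z(11) + Z(p, 13))**2 = ((3 + 11) + (12/7 + 6/27))**2 = (14 + (12/7 + 6*(1/27)))**2 = (14 + (12/7 + 2/9))**2 = (14 + 122/63)**2 = (1004/63)**2 = 1008016/3969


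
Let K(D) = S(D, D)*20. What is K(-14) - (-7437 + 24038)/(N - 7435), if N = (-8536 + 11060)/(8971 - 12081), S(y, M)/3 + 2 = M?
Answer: -11074364965/11562687 ≈ -957.77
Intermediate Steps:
S(y, M) = -6 + 3*M
N = -1262/1555 (N = 2524/(-3110) = 2524*(-1/3110) = -1262/1555 ≈ -0.81158)
K(D) = -120 + 60*D (K(D) = (-6 + 3*D)*20 = -120 + 60*D)
K(-14) - (-7437 + 24038)/(N - 7435) = (-120 + 60*(-14)) - (-7437 + 24038)/(-1262/1555 - 7435) = (-120 - 840) - 16601/(-11562687/1555) = -960 - 16601*(-1555)/11562687 = -960 - 1*(-25814555/11562687) = -960 + 25814555/11562687 = -11074364965/11562687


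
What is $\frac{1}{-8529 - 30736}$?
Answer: $- \frac{1}{39265} \approx -2.5468 \cdot 10^{-5}$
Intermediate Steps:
$\frac{1}{-8529 - 30736} = \frac{1}{-39265} = - \frac{1}{39265}$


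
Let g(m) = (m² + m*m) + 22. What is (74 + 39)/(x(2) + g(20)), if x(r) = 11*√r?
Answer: 46443/337721 - 1243*√2/675442 ≈ 0.13492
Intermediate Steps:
g(m) = 22 + 2*m² (g(m) = (m² + m²) + 22 = 2*m² + 22 = 22 + 2*m²)
(74 + 39)/(x(2) + g(20)) = (74 + 39)/(11*√2 + (22 + 2*20²)) = 113/(11*√2 + (22 + 2*400)) = 113/(11*√2 + (22 + 800)) = 113/(11*√2 + 822) = 113/(822 + 11*√2)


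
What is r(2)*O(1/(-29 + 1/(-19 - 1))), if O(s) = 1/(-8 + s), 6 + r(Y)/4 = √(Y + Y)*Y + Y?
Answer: 0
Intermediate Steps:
r(Y) = -24 + 4*Y + 4*√2*Y^(3/2) (r(Y) = -24 + 4*(√(Y + Y)*Y + Y) = -24 + 4*(√(2*Y)*Y + Y) = -24 + 4*((√2*√Y)*Y + Y) = -24 + 4*(√2*Y^(3/2) + Y) = -24 + 4*(Y + √2*Y^(3/2)) = -24 + (4*Y + 4*√2*Y^(3/2)) = -24 + 4*Y + 4*√2*Y^(3/2))
r(2)*O(1/(-29 + 1/(-19 - 1))) = (-24 + 4*2 + 4*√2*2^(3/2))/(-8 + 1/(-29 + 1/(-19 - 1))) = (-24 + 8 + 4*√2*(2*√2))/(-8 + 1/(-29 + 1/(-20))) = (-24 + 8 + 16)/(-8 + 1/(-29 - 1/20)) = 0/(-8 + 1/(-581/20)) = 0/(-8 - 20/581) = 0/(-4668/581) = 0*(-581/4668) = 0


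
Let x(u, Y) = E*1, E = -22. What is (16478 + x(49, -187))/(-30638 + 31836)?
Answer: 8228/599 ≈ 13.736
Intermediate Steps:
x(u, Y) = -22 (x(u, Y) = -22*1 = -22)
(16478 + x(49, -187))/(-30638 + 31836) = (16478 - 22)/(-30638 + 31836) = 16456/1198 = 16456*(1/1198) = 8228/599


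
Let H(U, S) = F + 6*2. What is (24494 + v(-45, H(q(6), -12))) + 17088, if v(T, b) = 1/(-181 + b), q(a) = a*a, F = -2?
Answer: 7110521/171 ≈ 41582.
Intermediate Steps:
q(a) = a²
H(U, S) = 10 (H(U, S) = -2 + 6*2 = -2 + 12 = 10)
(24494 + v(-45, H(q(6), -12))) + 17088 = (24494 + 1/(-181 + 10)) + 17088 = (24494 + 1/(-171)) + 17088 = (24494 - 1/171) + 17088 = 4188473/171 + 17088 = 7110521/171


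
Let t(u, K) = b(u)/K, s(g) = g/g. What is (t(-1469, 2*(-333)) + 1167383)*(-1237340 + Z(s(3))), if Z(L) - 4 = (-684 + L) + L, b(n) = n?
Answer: -481266217899923/333 ≈ -1.4452e+12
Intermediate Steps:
s(g) = 1
Z(L) = -680 + 2*L (Z(L) = 4 + ((-684 + L) + L) = 4 + (-684 + 2*L) = -680 + 2*L)
t(u, K) = u/K
(t(-1469, 2*(-333)) + 1167383)*(-1237340 + Z(s(3))) = (-1469/(2*(-333)) + 1167383)*(-1237340 + (-680 + 2*1)) = (-1469/(-666) + 1167383)*(-1237340 + (-680 + 2)) = (-1469*(-1/666) + 1167383)*(-1237340 - 678) = (1469/666 + 1167383)*(-1238018) = (777478547/666)*(-1238018) = -481266217899923/333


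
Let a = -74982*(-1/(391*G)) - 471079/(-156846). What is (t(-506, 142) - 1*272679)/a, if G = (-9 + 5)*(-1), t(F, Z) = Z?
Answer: -8356909138041/1562174291 ≈ -5349.5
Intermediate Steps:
G = 4 (G = -4*(-1) = 4)
a = 1562174291/30663393 (a = -74982/(4*(-391)) - 471079/(-156846) = -74982/(-1564) - 471079*(-1/156846) = -74982*(-1/1564) + 471079/156846 = 37491/782 + 471079/156846 = 1562174291/30663393 ≈ 50.946)
(t(-506, 142) - 1*272679)/a = (142 - 1*272679)/(1562174291/30663393) = (142 - 272679)*(30663393/1562174291) = -272537*30663393/1562174291 = -8356909138041/1562174291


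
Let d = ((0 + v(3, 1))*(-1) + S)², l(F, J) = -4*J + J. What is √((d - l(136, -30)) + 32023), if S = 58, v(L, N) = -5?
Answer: √35902 ≈ 189.48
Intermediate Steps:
l(F, J) = -3*J
d = 3969 (d = ((0 - 5)*(-1) + 58)² = (-5*(-1) + 58)² = (5 + 58)² = 63² = 3969)
√((d - l(136, -30)) + 32023) = √((3969 - (-3)*(-30)) + 32023) = √((3969 - 1*90) + 32023) = √((3969 - 90) + 32023) = √(3879 + 32023) = √35902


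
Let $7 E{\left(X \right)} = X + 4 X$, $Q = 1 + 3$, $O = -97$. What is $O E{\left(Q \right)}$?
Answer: $- \frac{1940}{7} \approx -277.14$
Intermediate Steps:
$Q = 4$
$E{\left(X \right)} = \frac{5 X}{7}$ ($E{\left(X \right)} = \frac{X + 4 X}{7} = \frac{5 X}{7}$)
$O E{\left(Q \right)} = - 97 \cdot \frac{5}{7} \cdot 4 = \left(-97\right) \frac{20}{7} = - \frac{1940}{7}$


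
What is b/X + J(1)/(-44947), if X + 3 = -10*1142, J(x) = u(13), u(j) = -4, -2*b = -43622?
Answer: -980293325/513429581 ≈ -1.9093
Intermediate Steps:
b = 21811 (b = -½*(-43622) = 21811)
J(x) = -4
X = -11423 (X = -3 - 10*1142 = -3 - 11420 = -11423)
b/X + J(1)/(-44947) = 21811/(-11423) - 4/(-44947) = 21811*(-1/11423) - 4*(-1/44947) = -21811/11423 + 4/44947 = -980293325/513429581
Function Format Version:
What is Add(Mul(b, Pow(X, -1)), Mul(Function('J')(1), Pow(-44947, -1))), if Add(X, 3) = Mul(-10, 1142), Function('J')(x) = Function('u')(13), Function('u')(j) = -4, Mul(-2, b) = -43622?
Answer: Rational(-980293325, 513429581) ≈ -1.9093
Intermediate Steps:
b = 21811 (b = Mul(Rational(-1, 2), -43622) = 21811)
Function('J')(x) = -4
X = -11423 (X = Add(-3, Mul(-10, 1142)) = Add(-3, -11420) = -11423)
Add(Mul(b, Pow(X, -1)), Mul(Function('J')(1), Pow(-44947, -1))) = Add(Mul(21811, Pow(-11423, -1)), Mul(-4, Pow(-44947, -1))) = Add(Mul(21811, Rational(-1, 11423)), Mul(-4, Rational(-1, 44947))) = Add(Rational(-21811, 11423), Rational(4, 44947)) = Rational(-980293325, 513429581)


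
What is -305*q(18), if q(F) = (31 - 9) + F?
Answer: -12200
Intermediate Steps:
q(F) = 22 + F
-305*q(18) = -305*(22 + 18) = -305*40 = -12200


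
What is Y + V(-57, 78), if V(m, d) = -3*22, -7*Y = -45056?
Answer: 44594/7 ≈ 6370.6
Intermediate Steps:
Y = 45056/7 (Y = -⅐*(-45056) = 45056/7 ≈ 6436.6)
V(m, d) = -66
Y + V(-57, 78) = 45056/7 - 66 = 44594/7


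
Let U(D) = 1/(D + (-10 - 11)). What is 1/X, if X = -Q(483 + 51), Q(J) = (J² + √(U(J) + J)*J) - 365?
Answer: -16233087/4614357469805 + 178*√15614751/4614357469805 ≈ -3.3655e-6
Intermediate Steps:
U(D) = 1/(-21 + D) (U(D) = 1/(D - 21) = 1/(-21 + D))
Q(J) = -365 + J² + J*√(J + 1/(-21 + J)) (Q(J) = (J² + √(1/(-21 + J) + J)*J) - 365 = (J² + √(J + 1/(-21 + J))*J) - 365 = (J² + J*√(J + 1/(-21 + J))) - 365 = -365 + J² + J*√(J + 1/(-21 + J)))
X = -284791 - 178*√15614751/57 (X = -(-365 + (483 + 51)² + (483 + 51)*√((1 + (483 + 51)*(-21 + (483 + 51)))/(-21 + (483 + 51)))) = -(-365 + 534² + 534*√((1 + 534*(-21 + 534))/(-21 + 534))) = -(-365 + 285156 + 534*√((1 + 534*513)/513)) = -(-365 + 285156 + 534*√((1 + 273942)/513)) = -(-365 + 285156 + 534*√((1/513)*273943)) = -(-365 + 285156 + 534*√(273943/513)) = -(-365 + 285156 + 534*(√15614751/171)) = -(-365 + 285156 + 178*√15614751/57) = -(284791 + 178*√15614751/57) = -284791 - 178*√15614751/57 ≈ -2.9713e+5)
1/X = 1/(-284791 - 178*√15614751/57)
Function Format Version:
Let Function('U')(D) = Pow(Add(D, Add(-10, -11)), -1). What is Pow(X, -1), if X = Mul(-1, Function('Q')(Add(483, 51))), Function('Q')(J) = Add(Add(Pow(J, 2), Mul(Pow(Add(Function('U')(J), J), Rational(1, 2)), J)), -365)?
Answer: Add(Rational(-16233087, 4614357469805), Mul(Rational(178, 4614357469805), Pow(15614751, Rational(1, 2)))) ≈ -3.3655e-6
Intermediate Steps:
Function('U')(D) = Pow(Add(-21, D), -1) (Function('U')(D) = Pow(Add(D, -21), -1) = Pow(Add(-21, D), -1))
Function('Q')(J) = Add(-365, Pow(J, 2), Mul(J, Pow(Add(J, Pow(Add(-21, J), -1)), Rational(1, 2)))) (Function('Q')(J) = Add(Add(Pow(J, 2), Mul(Pow(Add(Pow(Add(-21, J), -1), J), Rational(1, 2)), J)), -365) = Add(Add(Pow(J, 2), Mul(Pow(Add(J, Pow(Add(-21, J), -1)), Rational(1, 2)), J)), -365) = Add(Add(Pow(J, 2), Mul(J, Pow(Add(J, Pow(Add(-21, J), -1)), Rational(1, 2)))), -365) = Add(-365, Pow(J, 2), Mul(J, Pow(Add(J, Pow(Add(-21, J), -1)), Rational(1, 2)))))
X = Add(-284791, Mul(Rational(-178, 57), Pow(15614751, Rational(1, 2)))) (X = Mul(-1, Add(-365, Pow(Add(483, 51), 2), Mul(Add(483, 51), Pow(Mul(Pow(Add(-21, Add(483, 51)), -1), Add(1, Mul(Add(483, 51), Add(-21, Add(483, 51))))), Rational(1, 2))))) = Mul(-1, Add(-365, Pow(534, 2), Mul(534, Pow(Mul(Pow(Add(-21, 534), -1), Add(1, Mul(534, Add(-21, 534)))), Rational(1, 2))))) = Mul(-1, Add(-365, 285156, Mul(534, Pow(Mul(Pow(513, -1), Add(1, Mul(534, 513))), Rational(1, 2))))) = Mul(-1, Add(-365, 285156, Mul(534, Pow(Mul(Rational(1, 513), Add(1, 273942)), Rational(1, 2))))) = Mul(-1, Add(-365, 285156, Mul(534, Pow(Mul(Rational(1, 513), 273943), Rational(1, 2))))) = Mul(-1, Add(-365, 285156, Mul(534, Pow(Rational(273943, 513), Rational(1, 2))))) = Mul(-1, Add(-365, 285156, Mul(534, Mul(Rational(1, 171), Pow(15614751, Rational(1, 2)))))) = Mul(-1, Add(-365, 285156, Mul(Rational(178, 57), Pow(15614751, Rational(1, 2))))) = Mul(-1, Add(284791, Mul(Rational(178, 57), Pow(15614751, Rational(1, 2))))) = Add(-284791, Mul(Rational(-178, 57), Pow(15614751, Rational(1, 2)))) ≈ -2.9713e+5)
Pow(X, -1) = Pow(Add(-284791, Mul(Rational(-178, 57), Pow(15614751, Rational(1, 2)))), -1)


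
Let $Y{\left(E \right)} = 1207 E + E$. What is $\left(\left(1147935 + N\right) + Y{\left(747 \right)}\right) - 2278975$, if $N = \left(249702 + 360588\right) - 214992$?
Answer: $166634$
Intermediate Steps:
$Y{\left(E \right)} = 1208 E$
$N = 395298$ ($N = 610290 - 214992 = 395298$)
$\left(\left(1147935 + N\right) + Y{\left(747 \right)}\right) - 2278975 = \left(\left(1147935 + 395298\right) + 1208 \cdot 747\right) - 2278975 = \left(1543233 + 902376\right) - 2278975 = 2445609 - 2278975 = 166634$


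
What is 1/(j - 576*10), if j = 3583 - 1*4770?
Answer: -1/6947 ≈ -0.00014395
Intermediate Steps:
j = -1187 (j = 3583 - 4770 = -1187)
1/(j - 576*10) = 1/(-1187 - 576*10) = 1/(-1187 - 5760) = 1/(-6947) = -1/6947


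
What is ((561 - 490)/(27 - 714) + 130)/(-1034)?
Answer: -89239/710358 ≈ -0.12563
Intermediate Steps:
((561 - 490)/(27 - 714) + 130)/(-1034) = (71/(-687) + 130)*(-1/1034) = (71*(-1/687) + 130)*(-1/1034) = (-71/687 + 130)*(-1/1034) = (89239/687)*(-1/1034) = -89239/710358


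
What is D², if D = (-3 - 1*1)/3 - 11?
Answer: 1369/9 ≈ 152.11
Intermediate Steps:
D = -37/3 (D = (-3 - 1)*(⅓) - 11 = -4*⅓ - 11 = -4/3 - 11 = -37/3 ≈ -12.333)
D² = (-37/3)² = 1369/9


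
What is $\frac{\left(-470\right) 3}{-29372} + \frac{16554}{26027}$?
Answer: $\frac{261461079}{382232522} \approx 0.68404$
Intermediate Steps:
$\frac{\left(-470\right) 3}{-29372} + \frac{16554}{26027} = \left(-1410\right) \left(- \frac{1}{29372}\right) + 16554 \cdot \frac{1}{26027} = \frac{705}{14686} + \frac{16554}{26027} = \frac{261461079}{382232522}$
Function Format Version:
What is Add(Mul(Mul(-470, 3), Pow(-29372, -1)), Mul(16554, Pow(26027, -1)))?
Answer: Rational(261461079, 382232522) ≈ 0.68404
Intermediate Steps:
Add(Mul(Mul(-470, 3), Pow(-29372, -1)), Mul(16554, Pow(26027, -1))) = Add(Mul(-1410, Rational(-1, 29372)), Mul(16554, Rational(1, 26027))) = Add(Rational(705, 14686), Rational(16554, 26027)) = Rational(261461079, 382232522)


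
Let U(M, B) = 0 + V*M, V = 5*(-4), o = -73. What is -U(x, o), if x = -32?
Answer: -640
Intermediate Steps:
V = -20
U(M, B) = -20*M (U(M, B) = 0 - 20*M = -20*M)
-U(x, o) = -(-20)*(-32) = -1*640 = -640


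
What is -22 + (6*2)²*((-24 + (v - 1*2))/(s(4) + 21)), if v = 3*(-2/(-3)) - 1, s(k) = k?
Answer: -166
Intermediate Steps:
v = 1 (v = 3*(-2*(-⅓)) - 1 = 3*(⅔) - 1 = 2 - 1 = 1)
-22 + (6*2)²*((-24 + (v - 1*2))/(s(4) + 21)) = -22 + (6*2)²*((-24 + (1 - 1*2))/(4 + 21)) = -22 + 12²*((-24 + (1 - 2))/25) = -22 + 144*((-24 - 1)*(1/25)) = -22 + 144*(-25*1/25) = -22 + 144*(-1) = -22 - 144 = -166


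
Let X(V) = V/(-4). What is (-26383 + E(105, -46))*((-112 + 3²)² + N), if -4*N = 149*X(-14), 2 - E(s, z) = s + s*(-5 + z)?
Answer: -1771390599/8 ≈ -2.2142e+8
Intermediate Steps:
X(V) = -V/4 (X(V) = V*(-¼) = -V/4)
E(s, z) = 2 - s - s*(-5 + z) (E(s, z) = 2 - (s + s*(-5 + z)) = 2 + (-s - s*(-5 + z)) = 2 - s - s*(-5 + z))
N = -1043/8 (N = -149*(-¼*(-14))/4 = -149*7/(4*2) = -¼*1043/2 = -1043/8 ≈ -130.38)
(-26383 + E(105, -46))*((-112 + 3²)² + N) = (-26383 + (2 + 4*105 - 1*105*(-46)))*((-112 + 3²)² - 1043/8) = (-26383 + (2 + 420 + 4830))*((-112 + 9)² - 1043/8) = (-26383 + 5252)*((-103)² - 1043/8) = -21131*(10609 - 1043/8) = -21131*83829/8 = -1771390599/8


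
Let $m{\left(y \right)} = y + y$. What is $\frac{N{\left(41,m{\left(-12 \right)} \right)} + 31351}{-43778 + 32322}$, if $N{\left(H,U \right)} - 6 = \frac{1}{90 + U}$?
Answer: $- \frac{2069563}{756096} \approx -2.7372$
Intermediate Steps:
$m{\left(y \right)} = 2 y$
$N{\left(H,U \right)} = 6 + \frac{1}{90 + U}$
$\frac{N{\left(41,m{\left(-12 \right)} \right)} + 31351}{-43778 + 32322} = \frac{\frac{541 + 6 \cdot 2 \left(-12\right)}{90 + 2 \left(-12\right)} + 31351}{-43778 + 32322} = \frac{\frac{541 + 6 \left(-24\right)}{90 - 24} + 31351}{-11456} = \left(\frac{541 - 144}{66} + 31351\right) \left(- \frac{1}{11456}\right) = \left(\frac{1}{66} \cdot 397 + 31351\right) \left(- \frac{1}{11456}\right) = \left(\frac{397}{66} + 31351\right) \left(- \frac{1}{11456}\right) = \frac{2069563}{66} \left(- \frac{1}{11456}\right) = - \frac{2069563}{756096}$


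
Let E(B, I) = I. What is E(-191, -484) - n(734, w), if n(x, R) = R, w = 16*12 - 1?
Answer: -675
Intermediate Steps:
w = 191 (w = 192 - 1 = 191)
E(-191, -484) - n(734, w) = -484 - 1*191 = -484 - 191 = -675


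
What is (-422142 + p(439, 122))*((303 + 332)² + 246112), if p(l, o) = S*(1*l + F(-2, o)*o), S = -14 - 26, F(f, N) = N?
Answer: -672104053894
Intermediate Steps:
S = -40
p(l, o) = -40*l - 40*o² (p(l, o) = -40*(1*l + o*o) = -40*(l + o²) = -40*l - 40*o²)
(-422142 + p(439, 122))*((303 + 332)² + 246112) = (-422142 + (-40*439 - 40*122²))*((303 + 332)² + 246112) = (-422142 + (-17560 - 40*14884))*(635² + 246112) = (-422142 + (-17560 - 595360))*(403225 + 246112) = (-422142 - 612920)*649337 = -1035062*649337 = -672104053894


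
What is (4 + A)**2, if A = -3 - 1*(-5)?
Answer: 36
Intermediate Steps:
A = 2 (A = -3 + 5 = 2)
(4 + A)**2 = (4 + 2)**2 = 6**2 = 36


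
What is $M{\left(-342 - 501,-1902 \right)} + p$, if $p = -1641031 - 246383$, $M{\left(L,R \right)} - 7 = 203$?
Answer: $-1887204$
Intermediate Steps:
$M{\left(L,R \right)} = 210$ ($M{\left(L,R \right)} = 7 + 203 = 210$)
$p = -1887414$ ($p = -1641031 - 246383 = -1887414$)
$M{\left(-342 - 501,-1902 \right)} + p = 210 - 1887414 = -1887204$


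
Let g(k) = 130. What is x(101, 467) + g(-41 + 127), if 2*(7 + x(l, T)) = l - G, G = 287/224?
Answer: 11063/64 ≈ 172.86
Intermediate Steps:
G = 41/32 (G = 287*(1/224) = 41/32 ≈ 1.2813)
x(l, T) = -489/64 + l/2 (x(l, T) = -7 + (l - 1*41/32)/2 = -7 + (l - 41/32)/2 = -7 + (-41/32 + l)/2 = -7 + (-41/64 + l/2) = -489/64 + l/2)
x(101, 467) + g(-41 + 127) = (-489/64 + (1/2)*101) + 130 = (-489/64 + 101/2) + 130 = 2743/64 + 130 = 11063/64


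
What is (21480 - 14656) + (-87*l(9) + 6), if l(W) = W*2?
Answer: 5264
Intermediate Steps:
l(W) = 2*W
(21480 - 14656) + (-87*l(9) + 6) = (21480 - 14656) + (-174*9 + 6) = 6824 + (-87*18 + 6) = 6824 + (-1566 + 6) = 6824 - 1560 = 5264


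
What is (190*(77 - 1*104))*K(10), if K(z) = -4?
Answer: 20520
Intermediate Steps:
(190*(77 - 1*104))*K(10) = (190*(77 - 1*104))*(-4) = (190*(77 - 104))*(-4) = (190*(-27))*(-4) = -5130*(-4) = 20520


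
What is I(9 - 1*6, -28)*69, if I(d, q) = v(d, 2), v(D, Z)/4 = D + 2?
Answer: 1380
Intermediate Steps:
v(D, Z) = 8 + 4*D (v(D, Z) = 4*(D + 2) = 4*(2 + D) = 8 + 4*D)
I(d, q) = 8 + 4*d
I(9 - 1*6, -28)*69 = (8 + 4*(9 - 1*6))*69 = (8 + 4*(9 - 6))*69 = (8 + 4*3)*69 = (8 + 12)*69 = 20*69 = 1380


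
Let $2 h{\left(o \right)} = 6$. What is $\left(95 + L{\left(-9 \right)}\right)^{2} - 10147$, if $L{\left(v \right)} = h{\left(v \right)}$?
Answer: $-543$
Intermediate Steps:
$h{\left(o \right)} = 3$ ($h{\left(o \right)} = \frac{1}{2} \cdot 6 = 3$)
$L{\left(v \right)} = 3$
$\left(95 + L{\left(-9 \right)}\right)^{2} - 10147 = \left(95 + 3\right)^{2} - 10147 = 98^{2} - 10147 = 9604 - 10147 = -543$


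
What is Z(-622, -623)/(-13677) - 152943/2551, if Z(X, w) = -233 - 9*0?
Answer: -2091207028/34890027 ≈ -59.937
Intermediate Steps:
Z(X, w) = -233 (Z(X, w) = -233 - 1*0 = -233 + 0 = -233)
Z(-622, -623)/(-13677) - 152943/2551 = -233/(-13677) - 152943/2551 = -233*(-1/13677) - 152943*1/2551 = 233/13677 - 152943/2551 = -2091207028/34890027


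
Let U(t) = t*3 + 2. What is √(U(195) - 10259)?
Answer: 2*I*√2418 ≈ 98.346*I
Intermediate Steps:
U(t) = 2 + 3*t (U(t) = 3*t + 2 = 2 + 3*t)
√(U(195) - 10259) = √((2 + 3*195) - 10259) = √((2 + 585) - 10259) = √(587 - 10259) = √(-9672) = 2*I*√2418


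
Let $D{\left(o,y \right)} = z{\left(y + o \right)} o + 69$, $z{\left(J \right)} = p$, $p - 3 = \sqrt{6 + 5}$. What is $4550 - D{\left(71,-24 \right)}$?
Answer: $4268 - 71 \sqrt{11} \approx 4032.5$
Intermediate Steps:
$p = 3 + \sqrt{11}$ ($p = 3 + \sqrt{6 + 5} = 3 + \sqrt{11} \approx 6.3166$)
$z{\left(J \right)} = 3 + \sqrt{11}$
$D{\left(o,y \right)} = 69 + o \left(3 + \sqrt{11}\right)$ ($D{\left(o,y \right)} = \left(3 + \sqrt{11}\right) o + 69 = o \left(3 + \sqrt{11}\right) + 69 = 69 + o \left(3 + \sqrt{11}\right)$)
$4550 - D{\left(71,-24 \right)} = 4550 - \left(69 + 71 \left(3 + \sqrt{11}\right)\right) = 4550 - \left(69 + \left(213 + 71 \sqrt{11}\right)\right) = 4550 - \left(282 + 71 \sqrt{11}\right) = 4268 - 71 \sqrt{11}$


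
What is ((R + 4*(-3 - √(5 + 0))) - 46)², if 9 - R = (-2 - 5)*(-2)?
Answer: 4049 + 504*√5 ≈ 5176.0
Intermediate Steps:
R = -5 (R = 9 - (-2 - 5)*(-2) = 9 - (-7)*(-2) = 9 - 1*14 = 9 - 14 = -5)
((R + 4*(-3 - √(5 + 0))) - 46)² = ((-5 + 4*(-3 - √(5 + 0))) - 46)² = ((-5 + 4*(-3 - √5)) - 46)² = ((-5 + (-12 - 4*√5)) - 46)² = ((-17 - 4*√5) - 46)² = (-63 - 4*√5)²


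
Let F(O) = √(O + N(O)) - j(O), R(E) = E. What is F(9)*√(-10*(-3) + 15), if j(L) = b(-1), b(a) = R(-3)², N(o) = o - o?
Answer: -18*√5 ≈ -40.249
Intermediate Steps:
N(o) = 0
b(a) = 9 (b(a) = (-3)² = 9)
j(L) = 9
F(O) = -9 + √O (F(O) = √(O + 0) - 1*9 = √O - 9 = -9 + √O)
F(9)*√(-10*(-3) + 15) = (-9 + √9)*√(-10*(-3) + 15) = (-9 + 3)*√(30 + 15) = -18*√5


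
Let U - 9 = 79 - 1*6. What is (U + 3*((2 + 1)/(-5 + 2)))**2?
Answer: 6241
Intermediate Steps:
U = 82 (U = 9 + (79 - 1*6) = 9 + (79 - 6) = 9 + 73 = 82)
(U + 3*((2 + 1)/(-5 + 2)))**2 = (82 + 3*((2 + 1)/(-5 + 2)))**2 = (82 + 3*(3/(-3)))**2 = (82 + 3*(3*(-1/3)))**2 = (82 + 3*(-1))**2 = (82 - 3)**2 = 79**2 = 6241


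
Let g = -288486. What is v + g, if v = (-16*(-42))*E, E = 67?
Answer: -243462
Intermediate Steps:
v = 45024 (v = -16*(-42)*67 = 672*67 = 45024)
v + g = 45024 - 288486 = -243462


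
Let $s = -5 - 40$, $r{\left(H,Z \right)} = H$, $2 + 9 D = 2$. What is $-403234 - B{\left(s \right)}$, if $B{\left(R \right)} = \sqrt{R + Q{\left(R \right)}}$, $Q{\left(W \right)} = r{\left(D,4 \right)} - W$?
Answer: $-403234$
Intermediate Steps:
$D = 0$ ($D = - \frac{2}{9} + \frac{1}{9} \cdot 2 = - \frac{2}{9} + \frac{2}{9} = 0$)
$Q{\left(W \right)} = - W$ ($Q{\left(W \right)} = 0 - W = - W$)
$s = -45$ ($s = -5 - 40 = -45$)
$B{\left(R \right)} = 0$ ($B{\left(R \right)} = \sqrt{R - R} = \sqrt{0} = 0$)
$-403234 - B{\left(s \right)} = -403234 - 0 = -403234 + 0 = -403234$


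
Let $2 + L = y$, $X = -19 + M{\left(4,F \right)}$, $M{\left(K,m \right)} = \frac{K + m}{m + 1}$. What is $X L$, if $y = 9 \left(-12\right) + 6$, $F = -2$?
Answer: $2184$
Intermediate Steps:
$M{\left(K,m \right)} = \frac{K + m}{1 + m}$
$X = -21$ ($X = -19 + \frac{4 - 2}{1 - 2} = -19 + \frac{1}{-1} \cdot 2 = -19 - 2 = -21$)
$y = -102$ ($y = -108 + 6 = -102$)
$L = -104$ ($L = -2 - 102 = -104$)
$X L = \left(-21\right) \left(-104\right) = 2184$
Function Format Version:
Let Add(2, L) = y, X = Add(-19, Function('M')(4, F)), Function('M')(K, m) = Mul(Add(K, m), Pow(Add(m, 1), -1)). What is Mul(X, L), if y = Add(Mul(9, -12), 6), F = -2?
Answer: 2184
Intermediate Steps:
Function('M')(K, m) = Mul(Pow(Add(1, m), -1), Add(K, m)) (Function('M')(K, m) = Mul(Add(K, m), Pow(Add(1, m), -1)) = Mul(Pow(Add(1, m), -1), Add(K, m)))
X = -21 (X = Add(-19, Mul(Pow(Add(1, -2), -1), Add(4, -2))) = Add(-19, Mul(Pow(-1, -1), 2)) = Add(-19, Mul(-1, 2)) = Add(-19, -2) = -21)
y = -102 (y = Add(-108, 6) = -102)
L = -104 (L = Add(-2, -102) = -104)
Mul(X, L) = Mul(-21, -104) = 2184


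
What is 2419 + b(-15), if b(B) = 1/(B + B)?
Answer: 72569/30 ≈ 2419.0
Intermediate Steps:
b(B) = 1/(2*B)
2419 + b(-15) = 2419 + (1/2)/(-15) = 2419 + (1/2)*(-1/15) = 2419 - 1/30 = 72569/30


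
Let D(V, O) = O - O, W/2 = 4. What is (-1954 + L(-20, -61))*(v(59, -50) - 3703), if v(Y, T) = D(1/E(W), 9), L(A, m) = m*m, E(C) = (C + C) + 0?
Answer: -6543201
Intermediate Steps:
W = 8 (W = 2*4 = 8)
E(C) = 2*C (E(C) = 2*C + 0 = 2*C)
L(A, m) = m²
D(V, O) = 0
v(Y, T) = 0
(-1954 + L(-20, -61))*(v(59, -50) - 3703) = (-1954 + (-61)²)*(0 - 3703) = (-1954 + 3721)*(-3703) = 1767*(-3703) = -6543201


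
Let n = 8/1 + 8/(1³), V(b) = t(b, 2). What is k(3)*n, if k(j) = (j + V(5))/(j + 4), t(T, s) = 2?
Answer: 80/7 ≈ 11.429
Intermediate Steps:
V(b) = 2
n = 16 (n = 8*1 + 8/1 = 8 + 8*1 = 8 + 8 = 16)
k(j) = (2 + j)/(4 + j) (k(j) = (j + 2)/(j + 4) = (2 + j)/(4 + j))
k(3)*n = ((2 + 3)/(4 + 3))*16 = (5/7)*16 = 80/7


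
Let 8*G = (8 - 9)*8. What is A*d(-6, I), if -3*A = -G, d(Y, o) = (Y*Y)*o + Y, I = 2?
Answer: -22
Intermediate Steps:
d(Y, o) = Y + o*Y² (d(Y, o) = Y²*o + Y = o*Y² + Y = Y + o*Y²)
G = -1 (G = ((8 - 9)*8)/8 = (-1*8)/8 = (⅛)*(-8) = -1)
A = -⅓ (A = -(-1)*(-1)/3 = -⅓*1 = -⅓ ≈ -0.33333)
A*d(-6, I) = -(-2)*(1 - 6*2) = -(-2)*(1 - 12) = -(-2)*(-11) = -⅓*66 = -22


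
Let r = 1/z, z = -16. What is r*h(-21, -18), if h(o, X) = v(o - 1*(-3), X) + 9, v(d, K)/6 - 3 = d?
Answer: 81/16 ≈ 5.0625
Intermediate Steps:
v(d, K) = 18 + 6*d
r = -1/16 (r = 1/(-16) = -1/16 ≈ -0.062500)
h(o, X) = 45 + 6*o (h(o, X) = (18 + 6*(o - 1*(-3))) + 9 = (18 + 6*(o + 3)) + 9 = (18 + 6*(3 + o)) + 9 = (18 + (18 + 6*o)) + 9 = (36 + 6*o) + 9 = 45 + 6*o)
r*h(-21, -18) = -(45 + 6*(-21))/16 = -(45 - 126)/16 = -1/16*(-81) = 81/16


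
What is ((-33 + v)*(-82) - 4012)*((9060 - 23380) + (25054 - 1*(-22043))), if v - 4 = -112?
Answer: 247466350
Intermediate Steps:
v = -108 (v = 4 - 112 = -108)
((-33 + v)*(-82) - 4012)*((9060 - 23380) + (25054 - 1*(-22043))) = ((-33 - 108)*(-82) - 4012)*((9060 - 23380) + (25054 - 1*(-22043))) = (-141*(-82) - 4012)*(-14320 + (25054 + 22043)) = (11562 - 4012)*(-14320 + 47097) = 7550*32777 = 247466350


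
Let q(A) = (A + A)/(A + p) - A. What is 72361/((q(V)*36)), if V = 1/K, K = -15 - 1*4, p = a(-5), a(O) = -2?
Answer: 17873167/924 ≈ 19343.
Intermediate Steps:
p = -2
K = -19 (K = -15 - 4 = -19)
V = -1/19 (V = 1/(-19) = -1/19 ≈ -0.052632)
q(A) = -A + 2*A/(-2 + A) (q(A) = (A + A)/(A - 2) - A = (2*A)/(-2 + A) - A = 2*A/(-2 + A) - A = -A + 2*A/(-2 + A))
72361/((q(V)*36)) = 72361/((-(4 - 1*(-1/19))/(19*(-2 - 1/19))*36)) = 72361/((-(4 + 1/19)/(19*(-39/19))*36)) = 72361/((-1/19*(-19/39)*77/19*36)) = 72361/(((77/741)*36)) = 72361/(924/247) = 72361*(247/924) = 17873167/924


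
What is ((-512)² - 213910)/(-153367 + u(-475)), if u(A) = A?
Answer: -24117/76921 ≈ -0.31353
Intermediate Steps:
((-512)² - 213910)/(-153367 + u(-475)) = ((-512)² - 213910)/(-153367 - 475) = (262144 - 213910)/(-153842) = 48234*(-1/153842) = -24117/76921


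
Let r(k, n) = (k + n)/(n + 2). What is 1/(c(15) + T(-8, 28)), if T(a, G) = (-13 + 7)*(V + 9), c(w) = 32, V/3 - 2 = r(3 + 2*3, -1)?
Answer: -1/202 ≈ -0.0049505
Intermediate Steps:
r(k, n) = (k + n)/(2 + n)
V = 30 (V = 6 + 3*(((3 + 2*3) - 1)/(2 - 1)) = 6 + 3*(((3 + 6) - 1)/1) = 6 + 3*(1*(9 - 1)) = 6 + 3*(1*8) = 6 + 3*8 = 6 + 24 = 30)
T(a, G) = -234 (T(a, G) = (-13 + 7)*(30 + 9) = -6*39 = -234)
1/(c(15) + T(-8, 28)) = 1/(32 - 234) = 1/(-202) = -1/202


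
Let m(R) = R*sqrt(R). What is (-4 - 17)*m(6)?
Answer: -126*sqrt(6) ≈ -308.64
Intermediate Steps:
m(R) = R**(3/2)
(-4 - 17)*m(6) = (-4 - 17)*6**(3/2) = -126*sqrt(6)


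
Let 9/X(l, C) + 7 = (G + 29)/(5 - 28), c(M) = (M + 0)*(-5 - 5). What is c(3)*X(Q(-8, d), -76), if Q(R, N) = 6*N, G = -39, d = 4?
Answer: 6210/151 ≈ 41.126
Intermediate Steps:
c(M) = -10*M (c(M) = M*(-10) = -10*M)
X(l, C) = -207/151 (X(l, C) = 9/(-7 + (-39 + 29)/(5 - 28)) = 9/(-7 - 10/(-23)) = 9/(-7 - 10*(-1/23)) = 9/(-7 + 10/23) = 9/(-151/23) = 9*(-23/151) = -207/151)
c(3)*X(Q(-8, d), -76) = -10*3*(-207/151) = -30*(-207/151) = 6210/151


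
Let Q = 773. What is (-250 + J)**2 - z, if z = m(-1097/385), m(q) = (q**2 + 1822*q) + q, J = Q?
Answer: 41312567551/148225 ≈ 2.7872e+5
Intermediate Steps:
J = 773
m(q) = q**2 + 1823*q
z = -768731526/148225 (z = (-1097/385)*(1823 - 1097/385) = (-1097*1/385)*(1823 - 1097*1/385) = -1097*(1823 - 1097/385)/385 = -1097/385*700758/385 = -768731526/148225 ≈ -5186.3)
(-250 + J)**2 - z = (-250 + 773)**2 - 1*(-768731526/148225) = 523**2 + 768731526/148225 = 273529 + 768731526/148225 = 41312567551/148225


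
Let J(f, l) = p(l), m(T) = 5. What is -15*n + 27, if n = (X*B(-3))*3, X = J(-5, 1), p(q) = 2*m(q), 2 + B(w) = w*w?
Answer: -3123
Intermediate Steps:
B(w) = -2 + w**2 (B(w) = -2 + w*w = -2 + w**2)
p(q) = 10 (p(q) = 2*5 = 10)
J(f, l) = 10
X = 10
n = 210 (n = (10*(-2 + (-3)**2))*3 = (10*(-2 + 9))*3 = (10*7)*3 = 70*3 = 210)
-15*n + 27 = -15*210 + 27 = -3150 + 27 = -3123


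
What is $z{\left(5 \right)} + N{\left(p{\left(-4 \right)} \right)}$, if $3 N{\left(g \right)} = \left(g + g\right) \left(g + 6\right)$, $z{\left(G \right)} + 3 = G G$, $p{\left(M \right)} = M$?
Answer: $\frac{50}{3} \approx 16.667$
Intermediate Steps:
$z{\left(G \right)} = -3 + G^{2}$ ($z{\left(G \right)} = -3 + G G = -3 + G^{2}$)
$N{\left(g \right)} = \frac{2 g \left(6 + g\right)}{3}$ ($N{\left(g \right)} = \frac{\left(g + g\right) \left(g + 6\right)}{3} = \frac{2 g \left(6 + g\right)}{3}$)
$z{\left(5 \right)} + N{\left(p{\left(-4 \right)} \right)} = \left(-3 + 5^{2}\right) + \frac{2}{3} \left(-4\right) \left(6 - 4\right) = \left(-3 + 25\right) + \frac{2}{3} \left(-4\right) 2 = 22 - \frac{16}{3} = \frac{50}{3}$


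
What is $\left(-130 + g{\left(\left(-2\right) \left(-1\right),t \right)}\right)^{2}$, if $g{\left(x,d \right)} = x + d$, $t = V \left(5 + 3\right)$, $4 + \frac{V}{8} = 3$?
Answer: $36864$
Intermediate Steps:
$V = -8$ ($V = -32 + 8 \cdot 3 = -32 + 24 = -8$)
$t = -64$ ($t = - 8 \left(5 + 3\right) = \left(-8\right) 8 = -64$)
$g{\left(x,d \right)} = d + x$
$\left(-130 + g{\left(\left(-2\right) \left(-1\right),t \right)}\right)^{2} = \left(-130 - 62\right)^{2} = \left(-192\right)^{2} = 36864$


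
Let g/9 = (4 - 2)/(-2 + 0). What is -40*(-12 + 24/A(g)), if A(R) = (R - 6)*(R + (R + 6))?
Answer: 1424/3 ≈ 474.67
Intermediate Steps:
g = -9 (g = 9*((4 - 2)/(-2 + 0)) = 9*(2/(-2)) = 9*(2*(-1/2)) = 9*(-1) = -9)
A(R) = (-6 + R)*(6 + 2*R) (A(R) = (-6 + R)*(R + (6 + R)) = (-6 + R)*(6 + 2*R))
-40*(-12 + 24/A(g)) = -40*(-12 + 24/(-36 - 6*(-9) + 2*(-9)**2)) = -40*(-12 + 24/(-36 + 54 + 2*81)) = -40*(-12 + 24/(-36 + 54 + 162)) = -40*(-12 + 24/180) = -40*(-12 + 24*(1/180)) = -40*(-12 + 2/15) = -40*(-178/15) = 1424/3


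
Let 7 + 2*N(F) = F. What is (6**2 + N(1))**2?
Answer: 1089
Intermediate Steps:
N(F) = -7/2 + F/2
(6**2 + N(1))**2 = (6**2 + (-7/2 + (1/2)*1))**2 = (36 + (-7/2 + 1/2))**2 = (36 - 3)**2 = 33**2 = 1089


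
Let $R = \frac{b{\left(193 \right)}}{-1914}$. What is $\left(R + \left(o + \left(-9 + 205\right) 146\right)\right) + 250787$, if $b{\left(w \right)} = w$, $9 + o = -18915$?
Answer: $\frac{498556613}{1914} \approx 2.6048 \cdot 10^{5}$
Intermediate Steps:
$o = -18924$ ($o = -9 - 18915 = -18924$)
$R = - \frac{193}{1914}$ ($R = \frac{193}{-1914} = 193 \left(- \frac{1}{1914}\right) = - \frac{193}{1914} \approx -0.10084$)
$\left(R + \left(o + \left(-9 + 205\right) 146\right)\right) + 250787 = \left(- \frac{193}{1914} - \left(18924 - \left(-9 + 205\right) 146\right)\right) + 250787 = \left(- \frac{193}{1914} + \left(-18924 + 196 \cdot 146\right)\right) + 250787 = \left(- \frac{193}{1914} + \left(-18924 + 28616\right)\right) + 250787 = \left(- \frac{193}{1914} + 9692\right) + 250787 = \frac{18550295}{1914} + 250787 = \frac{498556613}{1914}$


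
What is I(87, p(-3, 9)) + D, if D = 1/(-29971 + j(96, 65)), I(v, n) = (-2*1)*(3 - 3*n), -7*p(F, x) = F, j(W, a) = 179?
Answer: -102145/29792 ≈ -3.4286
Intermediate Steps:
p(F, x) = -F/7
I(v, n) = -6 + 6*n (I(v, n) = -2*(3 - 3*n) = -6 + 6*n)
D = -1/29792 (D = 1/(-29971 + 179) = 1/(-29792) = -1/29792 ≈ -3.3566e-5)
I(87, p(-3, 9)) + D = (-6 + 6*(-⅐*(-3))) - 1/29792 = (-6 + 6*(3/7)) - 1/29792 = (-6 + 18/7) - 1/29792 = -24/7 - 1/29792 = -102145/29792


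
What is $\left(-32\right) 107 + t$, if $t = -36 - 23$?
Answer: $-3483$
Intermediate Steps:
$t = -59$ ($t = -36 - 23 = -59$)
$\left(-32\right) 107 + t = \left(-32\right) 107 - 59 = -3424 - 59 = -3483$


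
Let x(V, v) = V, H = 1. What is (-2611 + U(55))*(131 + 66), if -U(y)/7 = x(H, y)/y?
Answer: -28291564/55 ≈ -5.1439e+5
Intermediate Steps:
U(y) = -7/y
(-2611 + U(55))*(131 + 66) = (-2611 - 7/55)*(131 + 66) = (-2611 - 7*1/55)*197 = (-2611 - 7/55)*197 = -143612/55*197 = -28291564/55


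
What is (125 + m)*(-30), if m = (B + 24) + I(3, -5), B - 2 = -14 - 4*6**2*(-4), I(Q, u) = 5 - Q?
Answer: -21450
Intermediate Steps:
B = 564 (B = 2 + (-14 - 4*6**2*(-4)) = 2 + (-14 - 4*36*(-4)) = 2 + (-14 - 144*(-4)) = 2 + (-14 - 1*(-576)) = 2 + (-14 + 576) = 2 + 562 = 564)
m = 590 (m = (564 + 24) + (5 - 1*3) = 588 + (5 - 3) = 588 + 2 = 590)
(125 + m)*(-30) = (125 + 590)*(-30) = 715*(-30) = -21450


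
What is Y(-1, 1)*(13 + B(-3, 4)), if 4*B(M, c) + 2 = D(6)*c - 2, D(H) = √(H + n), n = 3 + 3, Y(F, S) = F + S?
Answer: 0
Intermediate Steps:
n = 6
D(H) = √(6 + H) (D(H) = √(H + 6) = √(6 + H))
B(M, c) = -1 + c*√3/2 (B(M, c) = -½ + (√(6 + 6)*c - 2)/4 = -½ + (√12*c - 2)/4 = -½ + ((2*√3)*c - 2)/4 = -½ + (2*c*√3 - 2)/4 = -½ + (-2 + 2*c*√3)/4 = -½ + (-½ + c*√3/2) = -1 + c*√3/2)
Y(-1, 1)*(13 + B(-3, 4)) = (-1 + 1)*(13 + (-1 + (½)*4*√3)) = 0*(13 + (-1 + 2*√3)) = 0*(12 + 2*√3) = 0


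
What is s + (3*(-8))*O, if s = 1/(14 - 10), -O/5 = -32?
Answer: -15359/4 ≈ -3839.8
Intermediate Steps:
O = 160 (O = -5*(-32) = 160)
s = ¼ (s = 1/4 = ¼ ≈ 0.25000)
s + (3*(-8))*O = ¼ + (3*(-8))*160 = ¼ - 24*160 = ¼ - 3840 = -15359/4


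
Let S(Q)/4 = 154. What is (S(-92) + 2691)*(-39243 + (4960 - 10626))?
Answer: -148514063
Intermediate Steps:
S(Q) = 616 (S(Q) = 4*154 = 616)
(S(-92) + 2691)*(-39243 + (4960 - 10626)) = (616 + 2691)*(-39243 + (4960 - 10626)) = 3307*(-39243 - 5666) = 3307*(-44909) = -148514063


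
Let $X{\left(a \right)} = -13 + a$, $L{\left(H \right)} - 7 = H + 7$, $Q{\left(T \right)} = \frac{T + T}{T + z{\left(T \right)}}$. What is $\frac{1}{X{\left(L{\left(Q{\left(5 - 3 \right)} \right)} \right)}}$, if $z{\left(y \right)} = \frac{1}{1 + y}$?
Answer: $\frac{7}{19} \approx 0.36842$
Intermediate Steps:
$Q{\left(T \right)} = \frac{2 T}{T + \frac{1}{1 + T}}$ ($Q{\left(T \right)} = \frac{T + T}{T + \frac{1}{1 + T}} = \frac{2 T}{T + \frac{1}{1 + T}}$)
$L{\left(H \right)} = 14 + H$ ($L{\left(H \right)} = 7 + \left(H + 7\right) = 7 + \left(7 + H\right) = 14 + H$)
$\frac{1}{X{\left(L{\left(Q{\left(5 - 3 \right)} \right)} \right)}} = \frac{1}{-13 + \left(14 + \frac{2 \left(5 - 3\right) \left(1 + \left(5 - 3\right)\right)}{1 + \left(5 - 3\right) \left(1 + \left(5 - 3\right)\right)}\right)} = \frac{1}{-13 + \left(14 + 2 \cdot 2 \frac{1}{1 + 2 \left(1 + 2\right)} \left(1 + 2\right)\right)} = \frac{1}{-13 + \left(14 + 2 \cdot 2 \frac{1}{1 + 2 \cdot 3} \cdot 3\right)} = \frac{1}{-13 + \left(14 + 2 \cdot 2 \frac{1}{1 + 6} \cdot 3\right)} = \frac{1}{-13 + \left(14 + 2 \cdot 2 \cdot \frac{1}{7} \cdot 3\right)} = \frac{1}{-13 + \left(14 + \frac{12}{7}\right)} = \frac{1}{-13 + \frac{110}{7}} = \frac{1}{\frac{19}{7}} = \frac{7}{19}$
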